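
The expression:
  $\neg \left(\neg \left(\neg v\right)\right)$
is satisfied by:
  {v: False}


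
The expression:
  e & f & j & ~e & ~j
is never true.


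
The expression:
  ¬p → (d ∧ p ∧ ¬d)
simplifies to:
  p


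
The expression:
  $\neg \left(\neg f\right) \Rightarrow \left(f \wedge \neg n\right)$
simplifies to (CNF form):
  $\neg f \vee \neg n$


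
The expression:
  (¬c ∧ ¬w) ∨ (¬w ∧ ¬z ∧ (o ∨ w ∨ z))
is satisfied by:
  {o: True, w: False, c: False, z: False}
  {o: False, w: False, c: False, z: False}
  {z: True, o: True, w: False, c: False}
  {z: True, o: False, w: False, c: False}
  {c: True, o: True, w: False, z: False}


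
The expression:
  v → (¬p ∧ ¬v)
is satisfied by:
  {v: False}


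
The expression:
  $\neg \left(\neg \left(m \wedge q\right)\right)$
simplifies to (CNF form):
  $m \wedge q$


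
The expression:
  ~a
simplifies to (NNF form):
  ~a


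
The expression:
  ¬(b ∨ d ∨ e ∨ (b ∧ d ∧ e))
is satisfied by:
  {d: False, e: False, b: False}


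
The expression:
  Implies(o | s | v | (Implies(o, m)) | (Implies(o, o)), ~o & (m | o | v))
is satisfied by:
  {m: True, v: True, o: False}
  {m: True, o: False, v: False}
  {v: True, o: False, m: False}


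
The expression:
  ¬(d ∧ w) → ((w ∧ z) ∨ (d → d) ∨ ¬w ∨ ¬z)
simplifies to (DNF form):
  True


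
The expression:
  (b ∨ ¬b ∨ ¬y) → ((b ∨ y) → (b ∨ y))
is always true.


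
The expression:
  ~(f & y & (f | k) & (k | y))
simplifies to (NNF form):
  ~f | ~y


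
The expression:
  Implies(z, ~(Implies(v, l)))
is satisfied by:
  {v: True, l: False, z: False}
  {l: False, z: False, v: False}
  {v: True, l: True, z: False}
  {l: True, v: False, z: False}
  {z: True, v: True, l: False}


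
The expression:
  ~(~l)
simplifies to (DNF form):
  l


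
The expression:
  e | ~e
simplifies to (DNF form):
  True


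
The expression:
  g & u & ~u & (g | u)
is never true.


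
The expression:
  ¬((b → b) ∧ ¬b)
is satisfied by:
  {b: True}


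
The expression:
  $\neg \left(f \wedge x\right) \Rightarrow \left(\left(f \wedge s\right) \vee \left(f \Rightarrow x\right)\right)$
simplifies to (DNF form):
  $s \vee x \vee \neg f$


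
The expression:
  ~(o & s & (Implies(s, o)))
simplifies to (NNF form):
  ~o | ~s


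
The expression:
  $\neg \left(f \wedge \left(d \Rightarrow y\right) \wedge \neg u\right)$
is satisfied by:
  {u: True, d: True, f: False, y: False}
  {u: True, d: False, f: False, y: False}
  {y: True, u: True, d: True, f: False}
  {y: True, u: True, d: False, f: False}
  {d: True, y: False, u: False, f: False}
  {d: False, y: False, u: False, f: False}
  {y: True, d: True, u: False, f: False}
  {y: True, d: False, u: False, f: False}
  {f: True, u: True, d: True, y: False}
  {f: True, u: True, d: False, y: False}
  {f: True, y: True, u: True, d: True}
  {f: True, y: True, u: True, d: False}
  {f: True, d: True, u: False, y: False}


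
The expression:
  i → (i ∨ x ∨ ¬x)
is always true.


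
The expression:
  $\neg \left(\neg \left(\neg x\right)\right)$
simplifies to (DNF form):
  $\neg x$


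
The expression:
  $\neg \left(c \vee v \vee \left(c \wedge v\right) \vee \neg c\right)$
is never true.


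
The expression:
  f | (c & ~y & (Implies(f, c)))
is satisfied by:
  {f: True, c: True, y: False}
  {f: True, c: False, y: False}
  {y: True, f: True, c: True}
  {y: True, f: True, c: False}
  {c: True, y: False, f: False}


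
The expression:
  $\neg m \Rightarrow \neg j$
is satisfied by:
  {m: True, j: False}
  {j: False, m: False}
  {j: True, m: True}


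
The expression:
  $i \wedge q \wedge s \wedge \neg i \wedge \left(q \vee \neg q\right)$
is never true.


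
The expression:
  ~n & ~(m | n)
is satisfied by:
  {n: False, m: False}


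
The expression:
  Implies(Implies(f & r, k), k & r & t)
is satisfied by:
  {r: True, t: True, f: True, k: False}
  {r: True, f: True, k: False, t: False}
  {r: True, t: True, k: True, f: True}
  {r: True, t: True, k: True, f: False}


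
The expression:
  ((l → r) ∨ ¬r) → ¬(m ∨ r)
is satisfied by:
  {r: False, m: False}


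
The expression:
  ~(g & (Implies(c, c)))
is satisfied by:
  {g: False}


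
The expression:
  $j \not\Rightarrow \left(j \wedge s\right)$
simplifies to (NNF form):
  $j \wedge \neg s$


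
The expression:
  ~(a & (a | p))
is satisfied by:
  {a: False}


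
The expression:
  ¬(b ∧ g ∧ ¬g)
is always true.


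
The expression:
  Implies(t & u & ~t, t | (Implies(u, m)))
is always true.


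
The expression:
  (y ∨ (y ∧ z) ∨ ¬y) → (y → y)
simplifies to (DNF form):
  True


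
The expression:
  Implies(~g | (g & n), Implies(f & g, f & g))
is always true.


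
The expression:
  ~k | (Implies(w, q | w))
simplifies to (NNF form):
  True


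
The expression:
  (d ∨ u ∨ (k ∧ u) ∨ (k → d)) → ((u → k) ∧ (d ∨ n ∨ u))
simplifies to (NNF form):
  k ∨ (d ∧ ¬u) ∨ (n ∧ ¬u)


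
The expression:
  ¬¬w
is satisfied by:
  {w: True}


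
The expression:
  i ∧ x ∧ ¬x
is never true.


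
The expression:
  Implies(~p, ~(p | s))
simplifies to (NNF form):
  p | ~s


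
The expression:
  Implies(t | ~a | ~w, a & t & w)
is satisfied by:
  {a: True, w: True}


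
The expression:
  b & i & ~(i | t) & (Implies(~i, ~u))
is never true.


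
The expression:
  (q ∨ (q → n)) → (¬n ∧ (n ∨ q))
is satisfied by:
  {q: True, n: False}


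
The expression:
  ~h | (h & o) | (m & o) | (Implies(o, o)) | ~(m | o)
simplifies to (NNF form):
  True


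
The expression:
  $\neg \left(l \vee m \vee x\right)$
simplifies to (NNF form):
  $\neg l \wedge \neg m \wedge \neg x$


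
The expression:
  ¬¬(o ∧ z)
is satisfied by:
  {z: True, o: True}


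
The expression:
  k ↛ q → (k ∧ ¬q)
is always true.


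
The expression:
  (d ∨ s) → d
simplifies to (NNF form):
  d ∨ ¬s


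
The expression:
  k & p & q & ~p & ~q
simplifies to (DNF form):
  False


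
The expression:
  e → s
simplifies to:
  s ∨ ¬e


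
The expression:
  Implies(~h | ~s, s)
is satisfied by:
  {s: True}


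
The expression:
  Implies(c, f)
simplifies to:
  f | ~c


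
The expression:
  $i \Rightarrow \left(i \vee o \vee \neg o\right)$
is always true.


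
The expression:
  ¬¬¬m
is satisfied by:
  {m: False}


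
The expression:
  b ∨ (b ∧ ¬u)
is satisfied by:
  {b: True}


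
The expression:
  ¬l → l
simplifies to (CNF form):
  l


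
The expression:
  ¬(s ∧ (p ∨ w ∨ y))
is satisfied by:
  {p: False, w: False, s: False, y: False}
  {y: True, p: False, w: False, s: False}
  {w: True, y: False, p: False, s: False}
  {y: True, w: True, p: False, s: False}
  {p: True, y: False, w: False, s: False}
  {y: True, p: True, w: False, s: False}
  {w: True, p: True, y: False, s: False}
  {y: True, w: True, p: True, s: False}
  {s: True, y: False, p: False, w: False}


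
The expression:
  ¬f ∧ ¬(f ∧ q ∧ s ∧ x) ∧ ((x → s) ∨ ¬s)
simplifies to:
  ¬f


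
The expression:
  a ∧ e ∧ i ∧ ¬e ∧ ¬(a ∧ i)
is never true.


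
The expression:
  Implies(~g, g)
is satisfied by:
  {g: True}


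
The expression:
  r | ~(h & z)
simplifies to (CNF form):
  r | ~h | ~z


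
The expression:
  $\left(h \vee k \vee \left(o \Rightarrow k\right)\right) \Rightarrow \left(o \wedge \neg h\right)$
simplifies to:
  $o \wedge \neg h$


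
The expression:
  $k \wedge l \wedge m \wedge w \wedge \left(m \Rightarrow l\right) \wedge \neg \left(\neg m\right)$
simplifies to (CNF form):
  $k \wedge l \wedge m \wedge w$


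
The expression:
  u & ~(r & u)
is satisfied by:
  {u: True, r: False}


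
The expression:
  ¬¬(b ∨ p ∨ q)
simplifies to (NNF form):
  b ∨ p ∨ q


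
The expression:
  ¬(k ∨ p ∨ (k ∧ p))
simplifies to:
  ¬k ∧ ¬p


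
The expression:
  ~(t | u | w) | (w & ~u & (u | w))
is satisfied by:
  {w: True, u: False, t: False}
  {u: False, t: False, w: False}
  {t: True, w: True, u: False}


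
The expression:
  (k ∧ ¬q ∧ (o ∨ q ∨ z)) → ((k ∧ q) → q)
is always true.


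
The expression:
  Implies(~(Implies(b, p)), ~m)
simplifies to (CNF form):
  p | ~b | ~m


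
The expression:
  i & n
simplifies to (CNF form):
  i & n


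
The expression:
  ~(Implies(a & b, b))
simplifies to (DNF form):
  False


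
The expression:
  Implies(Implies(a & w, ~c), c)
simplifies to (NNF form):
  c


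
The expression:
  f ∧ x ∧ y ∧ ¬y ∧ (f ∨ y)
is never true.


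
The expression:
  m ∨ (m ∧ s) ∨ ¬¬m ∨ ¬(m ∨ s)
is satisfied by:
  {m: True, s: False}
  {s: False, m: False}
  {s: True, m: True}


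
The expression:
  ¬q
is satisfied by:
  {q: False}


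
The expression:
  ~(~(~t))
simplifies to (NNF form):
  ~t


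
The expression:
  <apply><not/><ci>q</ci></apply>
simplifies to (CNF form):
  <apply><not/><ci>q</ci></apply>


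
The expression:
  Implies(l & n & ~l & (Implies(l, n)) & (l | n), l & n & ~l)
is always true.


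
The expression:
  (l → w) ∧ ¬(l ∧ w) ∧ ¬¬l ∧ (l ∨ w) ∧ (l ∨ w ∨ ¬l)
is never true.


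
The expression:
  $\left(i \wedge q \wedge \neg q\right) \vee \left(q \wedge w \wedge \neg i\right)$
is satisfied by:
  {w: True, q: True, i: False}


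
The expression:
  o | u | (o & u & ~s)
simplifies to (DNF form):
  o | u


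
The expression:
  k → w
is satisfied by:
  {w: True, k: False}
  {k: False, w: False}
  {k: True, w: True}


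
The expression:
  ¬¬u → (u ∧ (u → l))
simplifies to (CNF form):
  l ∨ ¬u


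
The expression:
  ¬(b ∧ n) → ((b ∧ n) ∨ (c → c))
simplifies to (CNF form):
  True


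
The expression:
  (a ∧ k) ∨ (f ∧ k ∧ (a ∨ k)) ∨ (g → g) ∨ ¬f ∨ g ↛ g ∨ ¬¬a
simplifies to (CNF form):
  True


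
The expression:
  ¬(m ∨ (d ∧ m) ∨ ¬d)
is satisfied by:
  {d: True, m: False}


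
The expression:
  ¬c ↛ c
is always true.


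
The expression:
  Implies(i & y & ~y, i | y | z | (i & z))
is always true.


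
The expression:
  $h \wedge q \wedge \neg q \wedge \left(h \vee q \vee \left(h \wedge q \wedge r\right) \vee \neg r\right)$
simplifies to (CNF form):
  $\text{False}$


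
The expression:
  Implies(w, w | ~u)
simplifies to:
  True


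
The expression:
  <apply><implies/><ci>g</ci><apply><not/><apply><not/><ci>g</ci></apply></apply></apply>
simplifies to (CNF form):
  <true/>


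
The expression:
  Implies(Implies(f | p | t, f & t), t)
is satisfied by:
  {t: True, p: True, f: True}
  {t: True, p: True, f: False}
  {t: True, f: True, p: False}
  {t: True, f: False, p: False}
  {p: True, f: True, t: False}
  {p: True, f: False, t: False}
  {f: True, p: False, t: False}


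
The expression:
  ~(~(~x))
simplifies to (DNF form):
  ~x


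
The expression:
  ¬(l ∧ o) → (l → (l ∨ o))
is always true.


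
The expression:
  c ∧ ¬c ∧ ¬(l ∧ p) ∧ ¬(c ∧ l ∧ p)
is never true.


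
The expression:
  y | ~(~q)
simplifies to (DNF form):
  q | y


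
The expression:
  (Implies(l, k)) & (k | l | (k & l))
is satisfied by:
  {k: True}


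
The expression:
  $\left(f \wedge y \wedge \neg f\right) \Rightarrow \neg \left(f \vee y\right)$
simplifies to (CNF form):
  $\text{True}$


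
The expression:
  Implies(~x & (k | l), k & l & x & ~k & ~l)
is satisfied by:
  {x: True, l: False, k: False}
  {x: True, k: True, l: False}
  {x: True, l: True, k: False}
  {x: True, k: True, l: True}
  {k: False, l: False, x: False}


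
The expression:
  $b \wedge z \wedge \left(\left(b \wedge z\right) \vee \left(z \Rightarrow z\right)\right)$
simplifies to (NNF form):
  $b \wedge z$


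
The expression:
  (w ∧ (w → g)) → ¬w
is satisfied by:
  {w: False, g: False}
  {g: True, w: False}
  {w: True, g: False}


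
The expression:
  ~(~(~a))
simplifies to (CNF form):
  ~a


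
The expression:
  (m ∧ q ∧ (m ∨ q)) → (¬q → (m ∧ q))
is always true.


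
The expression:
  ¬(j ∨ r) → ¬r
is always true.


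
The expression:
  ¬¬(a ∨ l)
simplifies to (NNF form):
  a ∨ l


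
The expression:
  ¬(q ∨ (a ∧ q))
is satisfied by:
  {q: False}


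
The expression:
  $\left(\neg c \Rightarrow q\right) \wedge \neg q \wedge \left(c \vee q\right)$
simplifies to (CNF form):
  $c \wedge \neg q$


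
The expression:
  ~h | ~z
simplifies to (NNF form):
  ~h | ~z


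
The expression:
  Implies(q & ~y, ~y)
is always true.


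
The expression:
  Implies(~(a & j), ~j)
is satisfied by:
  {a: True, j: False}
  {j: False, a: False}
  {j: True, a: True}


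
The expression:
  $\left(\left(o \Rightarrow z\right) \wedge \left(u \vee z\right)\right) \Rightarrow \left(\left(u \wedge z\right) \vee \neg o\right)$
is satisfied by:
  {u: True, o: False, z: False}
  {o: False, z: False, u: False}
  {z: True, u: True, o: False}
  {z: True, o: False, u: False}
  {u: True, o: True, z: False}
  {o: True, u: False, z: False}
  {z: True, o: True, u: True}


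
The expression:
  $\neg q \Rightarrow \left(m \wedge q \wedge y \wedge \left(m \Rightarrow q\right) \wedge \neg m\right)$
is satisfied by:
  {q: True}


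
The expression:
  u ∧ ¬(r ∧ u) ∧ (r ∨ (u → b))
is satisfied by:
  {u: True, b: True, r: False}


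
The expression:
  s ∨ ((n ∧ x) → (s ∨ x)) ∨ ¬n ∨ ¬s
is always true.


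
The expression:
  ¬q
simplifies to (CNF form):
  ¬q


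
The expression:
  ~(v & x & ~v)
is always true.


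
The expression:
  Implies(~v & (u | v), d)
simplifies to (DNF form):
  d | v | ~u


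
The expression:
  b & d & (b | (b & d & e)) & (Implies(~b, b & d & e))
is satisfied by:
  {b: True, d: True}


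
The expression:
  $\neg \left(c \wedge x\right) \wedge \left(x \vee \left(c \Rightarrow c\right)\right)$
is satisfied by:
  {c: False, x: False}
  {x: True, c: False}
  {c: True, x: False}


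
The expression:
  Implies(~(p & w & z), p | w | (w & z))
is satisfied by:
  {p: True, w: True}
  {p: True, w: False}
  {w: True, p: False}


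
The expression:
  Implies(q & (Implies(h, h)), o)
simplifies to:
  o | ~q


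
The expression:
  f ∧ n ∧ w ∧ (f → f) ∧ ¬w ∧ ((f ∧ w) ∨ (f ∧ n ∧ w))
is never true.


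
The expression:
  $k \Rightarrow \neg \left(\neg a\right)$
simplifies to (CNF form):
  $a \vee \neg k$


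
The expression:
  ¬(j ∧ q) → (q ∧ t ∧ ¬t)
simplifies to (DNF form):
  j ∧ q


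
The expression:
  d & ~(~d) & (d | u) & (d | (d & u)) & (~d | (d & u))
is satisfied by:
  {u: True, d: True}


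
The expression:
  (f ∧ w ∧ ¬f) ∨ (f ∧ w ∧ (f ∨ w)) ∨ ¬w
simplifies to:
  f ∨ ¬w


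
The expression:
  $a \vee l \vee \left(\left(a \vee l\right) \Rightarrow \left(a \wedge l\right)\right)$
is always true.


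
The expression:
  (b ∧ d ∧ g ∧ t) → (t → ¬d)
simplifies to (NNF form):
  ¬b ∨ ¬d ∨ ¬g ∨ ¬t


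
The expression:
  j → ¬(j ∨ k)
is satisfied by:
  {j: False}


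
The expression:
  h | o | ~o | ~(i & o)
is always true.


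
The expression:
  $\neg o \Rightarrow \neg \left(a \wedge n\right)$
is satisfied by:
  {o: True, n: False, a: False}
  {o: False, n: False, a: False}
  {a: True, o: True, n: False}
  {a: True, o: False, n: False}
  {n: True, o: True, a: False}
  {n: True, o: False, a: False}
  {n: True, a: True, o: True}


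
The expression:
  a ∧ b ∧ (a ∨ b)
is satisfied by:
  {a: True, b: True}


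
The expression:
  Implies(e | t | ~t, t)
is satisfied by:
  {t: True}


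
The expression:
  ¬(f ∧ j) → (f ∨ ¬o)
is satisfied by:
  {f: True, o: False}
  {o: False, f: False}
  {o: True, f: True}


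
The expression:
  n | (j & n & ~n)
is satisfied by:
  {n: True}


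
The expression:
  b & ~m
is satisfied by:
  {b: True, m: False}


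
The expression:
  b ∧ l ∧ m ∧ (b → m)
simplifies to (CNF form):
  b ∧ l ∧ m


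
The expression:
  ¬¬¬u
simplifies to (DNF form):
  ¬u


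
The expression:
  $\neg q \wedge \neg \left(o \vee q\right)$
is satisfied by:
  {q: False, o: False}


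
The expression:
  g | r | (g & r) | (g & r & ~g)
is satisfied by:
  {r: True, g: True}
  {r: True, g: False}
  {g: True, r: False}


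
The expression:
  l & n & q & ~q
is never true.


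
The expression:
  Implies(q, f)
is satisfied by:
  {f: True, q: False}
  {q: False, f: False}
  {q: True, f: True}


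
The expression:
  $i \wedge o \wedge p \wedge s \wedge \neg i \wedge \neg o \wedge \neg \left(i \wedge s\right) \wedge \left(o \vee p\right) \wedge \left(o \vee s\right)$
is never true.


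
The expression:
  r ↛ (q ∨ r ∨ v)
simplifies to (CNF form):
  False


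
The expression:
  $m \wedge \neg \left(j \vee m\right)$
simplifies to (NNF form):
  $\text{False}$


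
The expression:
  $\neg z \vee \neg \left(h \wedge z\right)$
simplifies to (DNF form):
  $\neg h \vee \neg z$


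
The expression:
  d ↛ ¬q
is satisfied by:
  {d: True, q: True}


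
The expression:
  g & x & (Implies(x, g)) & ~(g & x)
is never true.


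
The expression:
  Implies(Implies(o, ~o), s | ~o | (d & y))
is always true.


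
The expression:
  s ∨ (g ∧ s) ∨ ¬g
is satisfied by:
  {s: True, g: False}
  {g: False, s: False}
  {g: True, s: True}


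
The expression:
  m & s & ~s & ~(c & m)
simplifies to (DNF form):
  False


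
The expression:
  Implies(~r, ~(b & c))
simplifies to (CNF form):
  r | ~b | ~c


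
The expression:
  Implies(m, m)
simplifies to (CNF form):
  True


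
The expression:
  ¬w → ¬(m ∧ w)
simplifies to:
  True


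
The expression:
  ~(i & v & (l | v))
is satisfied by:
  {v: False, i: False}
  {i: True, v: False}
  {v: True, i: False}


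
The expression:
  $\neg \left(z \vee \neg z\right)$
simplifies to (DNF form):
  $\text{False}$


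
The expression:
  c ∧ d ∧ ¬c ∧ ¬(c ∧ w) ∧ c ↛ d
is never true.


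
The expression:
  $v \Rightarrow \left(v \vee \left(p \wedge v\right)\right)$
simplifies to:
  $\text{True}$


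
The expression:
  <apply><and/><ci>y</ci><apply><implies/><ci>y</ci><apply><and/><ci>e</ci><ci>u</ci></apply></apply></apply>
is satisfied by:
  {e: True, u: True, y: True}


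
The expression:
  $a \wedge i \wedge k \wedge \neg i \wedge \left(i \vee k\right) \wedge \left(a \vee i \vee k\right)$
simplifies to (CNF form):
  $\text{False}$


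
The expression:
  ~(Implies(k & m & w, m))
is never true.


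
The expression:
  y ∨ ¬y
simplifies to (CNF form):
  True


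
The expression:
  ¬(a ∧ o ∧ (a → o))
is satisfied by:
  {o: False, a: False}
  {a: True, o: False}
  {o: True, a: False}


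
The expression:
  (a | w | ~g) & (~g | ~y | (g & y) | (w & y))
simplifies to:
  a | w | ~g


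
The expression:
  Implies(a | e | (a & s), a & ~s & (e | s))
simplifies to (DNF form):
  (e & ~e) | (~a & ~e) | (a & e & ~e) | (a & e & ~s) | (a & ~a & ~e) | (a & ~a & ~s) | (e & ~e & ~s) | (~a & ~e & ~s)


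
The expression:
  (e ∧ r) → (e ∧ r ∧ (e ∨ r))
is always true.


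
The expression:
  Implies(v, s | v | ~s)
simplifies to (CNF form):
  True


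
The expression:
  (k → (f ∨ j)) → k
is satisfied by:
  {k: True}


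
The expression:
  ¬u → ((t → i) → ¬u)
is always true.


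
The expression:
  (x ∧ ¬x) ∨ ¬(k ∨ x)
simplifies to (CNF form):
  ¬k ∧ ¬x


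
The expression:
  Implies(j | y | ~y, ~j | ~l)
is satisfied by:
  {l: False, j: False}
  {j: True, l: False}
  {l: True, j: False}


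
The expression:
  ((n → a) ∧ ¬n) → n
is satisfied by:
  {n: True}


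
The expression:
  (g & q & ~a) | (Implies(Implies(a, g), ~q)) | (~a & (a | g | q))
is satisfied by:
  {g: False, q: False, a: False}
  {a: True, g: False, q: False}
  {q: True, g: False, a: False}
  {a: True, q: True, g: False}
  {g: True, a: False, q: False}
  {a: True, g: True, q: False}
  {q: True, g: True, a: False}


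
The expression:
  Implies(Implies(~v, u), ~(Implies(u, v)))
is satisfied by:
  {v: False}


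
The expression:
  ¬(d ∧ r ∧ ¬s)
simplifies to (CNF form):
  s ∨ ¬d ∨ ¬r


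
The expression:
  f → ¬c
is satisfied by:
  {c: False, f: False}
  {f: True, c: False}
  {c: True, f: False}


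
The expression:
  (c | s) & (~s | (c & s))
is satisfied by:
  {c: True}


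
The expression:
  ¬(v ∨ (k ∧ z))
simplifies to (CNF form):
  ¬v ∧ (¬k ∨ ¬z)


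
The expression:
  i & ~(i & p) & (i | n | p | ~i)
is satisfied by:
  {i: True, p: False}


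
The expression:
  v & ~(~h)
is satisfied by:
  {h: True, v: True}


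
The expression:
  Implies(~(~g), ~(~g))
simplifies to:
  True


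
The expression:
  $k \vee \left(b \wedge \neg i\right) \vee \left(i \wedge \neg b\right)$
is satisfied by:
  {k: True, b: False, i: False}
  {i: True, k: True, b: False}
  {k: True, b: True, i: False}
  {i: True, k: True, b: True}
  {i: True, b: False, k: False}
  {b: True, i: False, k: False}


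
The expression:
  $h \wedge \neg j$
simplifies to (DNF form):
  $h \wedge \neg j$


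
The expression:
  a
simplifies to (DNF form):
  a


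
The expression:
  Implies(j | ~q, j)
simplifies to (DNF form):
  j | q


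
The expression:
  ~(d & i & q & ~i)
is always true.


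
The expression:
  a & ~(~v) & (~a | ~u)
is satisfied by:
  {a: True, v: True, u: False}


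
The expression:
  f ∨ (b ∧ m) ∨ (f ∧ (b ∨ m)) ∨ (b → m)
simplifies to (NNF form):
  f ∨ m ∨ ¬b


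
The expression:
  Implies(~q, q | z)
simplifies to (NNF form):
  q | z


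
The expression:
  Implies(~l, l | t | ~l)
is always true.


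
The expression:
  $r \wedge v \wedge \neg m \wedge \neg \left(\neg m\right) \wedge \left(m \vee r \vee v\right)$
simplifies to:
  $\text{False}$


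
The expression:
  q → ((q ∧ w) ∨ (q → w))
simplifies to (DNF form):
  w ∨ ¬q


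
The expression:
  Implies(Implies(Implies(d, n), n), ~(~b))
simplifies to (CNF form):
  (b | ~d) & (b | ~n)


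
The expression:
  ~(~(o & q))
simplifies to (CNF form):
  o & q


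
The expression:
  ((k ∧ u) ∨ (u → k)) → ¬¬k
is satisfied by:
  {k: True, u: True}
  {k: True, u: False}
  {u: True, k: False}


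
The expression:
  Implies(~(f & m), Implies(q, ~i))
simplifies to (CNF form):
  (f | ~i | ~q) & (m | ~i | ~q)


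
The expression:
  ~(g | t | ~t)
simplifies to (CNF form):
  False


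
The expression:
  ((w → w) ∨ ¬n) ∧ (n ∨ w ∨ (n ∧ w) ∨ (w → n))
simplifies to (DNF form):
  True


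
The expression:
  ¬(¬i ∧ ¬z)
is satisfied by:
  {i: True, z: True}
  {i: True, z: False}
  {z: True, i: False}


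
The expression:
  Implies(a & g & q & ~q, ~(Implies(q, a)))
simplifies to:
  True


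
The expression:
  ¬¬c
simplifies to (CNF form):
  c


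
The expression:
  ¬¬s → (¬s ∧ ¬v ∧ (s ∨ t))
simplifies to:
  ¬s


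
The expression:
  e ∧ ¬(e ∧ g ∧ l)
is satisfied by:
  {e: True, l: False, g: False}
  {g: True, e: True, l: False}
  {l: True, e: True, g: False}


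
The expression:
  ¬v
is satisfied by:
  {v: False}


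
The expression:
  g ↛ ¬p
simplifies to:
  g ∧ p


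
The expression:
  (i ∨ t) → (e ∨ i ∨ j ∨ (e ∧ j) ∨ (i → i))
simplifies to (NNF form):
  True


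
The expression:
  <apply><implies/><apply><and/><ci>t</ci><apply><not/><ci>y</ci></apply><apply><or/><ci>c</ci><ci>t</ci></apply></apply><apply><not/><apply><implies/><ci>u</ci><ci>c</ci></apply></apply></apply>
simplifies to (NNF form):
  <apply><or/><ci>y</ci><apply><not/><ci>t</ci></apply><apply><and/><ci>u</ci><apply><not/><ci>c</ci></apply></apply></apply>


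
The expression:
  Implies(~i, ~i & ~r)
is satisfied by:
  {i: True, r: False}
  {r: False, i: False}
  {r: True, i: True}


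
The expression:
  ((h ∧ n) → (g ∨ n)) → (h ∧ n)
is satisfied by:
  {h: True, n: True}


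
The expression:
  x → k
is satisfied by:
  {k: True, x: False}
  {x: False, k: False}
  {x: True, k: True}


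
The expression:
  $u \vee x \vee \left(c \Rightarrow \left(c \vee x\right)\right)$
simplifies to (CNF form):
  $\text{True}$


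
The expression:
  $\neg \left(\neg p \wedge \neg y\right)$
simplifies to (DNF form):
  $p \vee y$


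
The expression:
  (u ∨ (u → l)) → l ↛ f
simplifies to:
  l ∧ ¬f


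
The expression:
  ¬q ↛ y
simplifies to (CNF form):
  y ∨ ¬q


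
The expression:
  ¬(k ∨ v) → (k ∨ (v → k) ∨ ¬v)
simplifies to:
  True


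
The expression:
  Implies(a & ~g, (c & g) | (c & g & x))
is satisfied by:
  {g: True, a: False}
  {a: False, g: False}
  {a: True, g: True}


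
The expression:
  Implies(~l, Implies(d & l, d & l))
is always true.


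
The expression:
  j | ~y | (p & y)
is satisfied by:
  {p: True, j: True, y: False}
  {p: True, j: False, y: False}
  {j: True, p: False, y: False}
  {p: False, j: False, y: False}
  {y: True, p: True, j: True}
  {y: True, p: True, j: False}
  {y: True, j: True, p: False}


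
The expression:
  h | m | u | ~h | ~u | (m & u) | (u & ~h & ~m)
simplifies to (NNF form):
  True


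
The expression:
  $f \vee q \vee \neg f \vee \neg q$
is always true.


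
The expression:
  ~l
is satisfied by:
  {l: False}


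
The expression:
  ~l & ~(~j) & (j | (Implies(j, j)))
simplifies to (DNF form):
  j & ~l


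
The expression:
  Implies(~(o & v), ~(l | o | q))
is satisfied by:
  {o: True, v: True, l: False, q: False}
  {o: True, q: True, v: True, l: False}
  {o: True, l: True, v: True, q: False}
  {o: True, q: True, l: True, v: True}
  {v: True, q: False, l: False, o: False}
  {q: False, v: False, l: False, o: False}


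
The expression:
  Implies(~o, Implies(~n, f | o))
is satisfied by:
  {n: True, o: True, f: True}
  {n: True, o: True, f: False}
  {n: True, f: True, o: False}
  {n: True, f: False, o: False}
  {o: True, f: True, n: False}
  {o: True, f: False, n: False}
  {f: True, o: False, n: False}


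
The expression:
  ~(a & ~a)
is always true.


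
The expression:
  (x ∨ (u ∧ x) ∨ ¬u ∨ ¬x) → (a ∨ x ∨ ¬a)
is always true.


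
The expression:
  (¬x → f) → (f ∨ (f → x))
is always true.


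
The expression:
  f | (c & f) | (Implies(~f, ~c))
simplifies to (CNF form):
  f | ~c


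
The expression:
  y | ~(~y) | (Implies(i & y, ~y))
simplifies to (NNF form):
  True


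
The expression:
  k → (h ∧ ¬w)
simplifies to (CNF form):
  (h ∨ ¬k) ∧ (¬k ∨ ¬w)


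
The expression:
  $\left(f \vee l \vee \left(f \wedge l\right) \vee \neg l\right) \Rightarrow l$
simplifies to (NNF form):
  $l$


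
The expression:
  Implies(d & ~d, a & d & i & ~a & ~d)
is always true.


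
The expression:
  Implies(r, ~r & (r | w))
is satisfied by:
  {r: False}


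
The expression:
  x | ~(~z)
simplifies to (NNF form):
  x | z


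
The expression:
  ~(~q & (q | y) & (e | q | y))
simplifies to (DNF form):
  q | ~y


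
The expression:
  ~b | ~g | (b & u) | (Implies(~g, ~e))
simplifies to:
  True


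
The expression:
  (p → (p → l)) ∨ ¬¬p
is always true.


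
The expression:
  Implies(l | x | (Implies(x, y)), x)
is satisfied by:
  {x: True}


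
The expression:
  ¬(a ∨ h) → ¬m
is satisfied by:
  {h: True, a: True, m: False}
  {h: True, m: False, a: False}
  {a: True, m: False, h: False}
  {a: False, m: False, h: False}
  {h: True, a: True, m: True}
  {h: True, m: True, a: False}
  {a: True, m: True, h: False}


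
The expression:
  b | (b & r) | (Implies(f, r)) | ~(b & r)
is always true.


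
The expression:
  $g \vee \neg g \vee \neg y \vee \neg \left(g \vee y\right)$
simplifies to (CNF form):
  $\text{True}$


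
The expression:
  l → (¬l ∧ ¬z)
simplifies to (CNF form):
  ¬l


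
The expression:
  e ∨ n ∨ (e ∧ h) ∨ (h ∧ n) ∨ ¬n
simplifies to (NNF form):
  True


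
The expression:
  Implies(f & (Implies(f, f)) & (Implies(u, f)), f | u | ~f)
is always true.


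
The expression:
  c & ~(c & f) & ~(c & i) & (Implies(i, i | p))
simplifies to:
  c & ~f & ~i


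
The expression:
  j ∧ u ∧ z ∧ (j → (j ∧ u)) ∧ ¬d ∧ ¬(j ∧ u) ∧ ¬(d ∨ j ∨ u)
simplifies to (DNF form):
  False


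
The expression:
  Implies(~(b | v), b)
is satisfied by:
  {b: True, v: True}
  {b: True, v: False}
  {v: True, b: False}


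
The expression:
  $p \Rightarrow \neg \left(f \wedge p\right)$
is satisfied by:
  {p: False, f: False}
  {f: True, p: False}
  {p: True, f: False}


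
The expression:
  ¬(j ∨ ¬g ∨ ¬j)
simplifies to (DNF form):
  False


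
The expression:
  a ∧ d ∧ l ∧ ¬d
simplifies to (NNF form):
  False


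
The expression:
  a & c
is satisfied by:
  {a: True, c: True}


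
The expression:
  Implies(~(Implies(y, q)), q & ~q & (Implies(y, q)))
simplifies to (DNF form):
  q | ~y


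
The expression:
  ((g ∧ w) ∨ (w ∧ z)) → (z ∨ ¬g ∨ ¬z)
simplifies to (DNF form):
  True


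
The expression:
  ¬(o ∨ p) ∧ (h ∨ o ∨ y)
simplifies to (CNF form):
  ¬o ∧ ¬p ∧ (h ∨ y)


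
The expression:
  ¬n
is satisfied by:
  {n: False}


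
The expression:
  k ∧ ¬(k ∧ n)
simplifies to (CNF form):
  k ∧ ¬n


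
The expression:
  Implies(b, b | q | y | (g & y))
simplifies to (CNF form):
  True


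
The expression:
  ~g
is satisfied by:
  {g: False}


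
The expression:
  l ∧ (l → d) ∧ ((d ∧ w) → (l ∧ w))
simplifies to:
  d ∧ l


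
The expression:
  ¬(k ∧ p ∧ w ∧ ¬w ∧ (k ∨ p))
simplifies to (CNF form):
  True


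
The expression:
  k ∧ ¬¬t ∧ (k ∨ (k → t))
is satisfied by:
  {t: True, k: True}


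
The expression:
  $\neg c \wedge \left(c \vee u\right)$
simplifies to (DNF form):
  $u \wedge \neg c$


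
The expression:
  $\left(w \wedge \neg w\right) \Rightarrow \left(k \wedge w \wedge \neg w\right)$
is always true.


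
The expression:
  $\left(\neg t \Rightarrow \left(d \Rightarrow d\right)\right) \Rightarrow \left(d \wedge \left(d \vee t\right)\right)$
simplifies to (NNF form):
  $d$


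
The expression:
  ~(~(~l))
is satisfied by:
  {l: False}


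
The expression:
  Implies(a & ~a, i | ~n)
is always true.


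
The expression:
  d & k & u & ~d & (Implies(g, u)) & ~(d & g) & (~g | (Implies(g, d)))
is never true.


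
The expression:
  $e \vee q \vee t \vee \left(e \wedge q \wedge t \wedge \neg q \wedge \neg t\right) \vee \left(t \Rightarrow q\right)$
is always true.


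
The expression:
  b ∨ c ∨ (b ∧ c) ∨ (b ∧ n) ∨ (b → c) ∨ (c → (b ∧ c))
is always true.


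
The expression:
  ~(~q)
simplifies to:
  q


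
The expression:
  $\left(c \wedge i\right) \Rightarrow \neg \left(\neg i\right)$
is always true.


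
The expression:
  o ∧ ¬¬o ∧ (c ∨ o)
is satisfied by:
  {o: True}


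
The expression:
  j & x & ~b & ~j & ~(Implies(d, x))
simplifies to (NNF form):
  False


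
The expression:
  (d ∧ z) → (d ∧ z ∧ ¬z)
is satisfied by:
  {z: False, d: False}
  {d: True, z: False}
  {z: True, d: False}


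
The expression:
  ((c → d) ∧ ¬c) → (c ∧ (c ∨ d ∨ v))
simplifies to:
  c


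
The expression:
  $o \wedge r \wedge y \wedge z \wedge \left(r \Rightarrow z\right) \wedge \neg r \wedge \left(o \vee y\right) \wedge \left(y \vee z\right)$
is never true.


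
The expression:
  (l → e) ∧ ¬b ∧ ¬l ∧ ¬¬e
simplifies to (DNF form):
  e ∧ ¬b ∧ ¬l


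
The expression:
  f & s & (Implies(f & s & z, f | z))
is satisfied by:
  {s: True, f: True}


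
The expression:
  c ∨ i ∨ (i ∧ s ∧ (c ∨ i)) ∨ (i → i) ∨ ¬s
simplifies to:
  True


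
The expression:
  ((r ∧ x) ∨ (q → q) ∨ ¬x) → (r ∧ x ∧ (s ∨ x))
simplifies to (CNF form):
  r ∧ x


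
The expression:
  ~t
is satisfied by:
  {t: False}


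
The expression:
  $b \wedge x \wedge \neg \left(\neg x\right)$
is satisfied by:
  {b: True, x: True}


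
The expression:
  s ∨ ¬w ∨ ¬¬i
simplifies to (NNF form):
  i ∨ s ∨ ¬w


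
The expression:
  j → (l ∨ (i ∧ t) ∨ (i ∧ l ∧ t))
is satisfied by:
  {i: True, l: True, t: True, j: False}
  {i: True, l: True, t: False, j: False}
  {l: True, t: True, i: False, j: False}
  {l: True, i: False, t: False, j: False}
  {i: True, t: True, l: False, j: False}
  {i: True, t: False, l: False, j: False}
  {t: True, i: False, l: False, j: False}
  {t: False, i: False, l: False, j: False}
  {j: True, i: True, l: True, t: True}
  {j: True, i: True, l: True, t: False}
  {j: True, l: True, t: True, i: False}
  {j: True, l: True, t: False, i: False}
  {j: True, i: True, t: True, l: False}


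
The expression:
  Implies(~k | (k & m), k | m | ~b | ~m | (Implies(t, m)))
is always true.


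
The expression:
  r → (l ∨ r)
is always true.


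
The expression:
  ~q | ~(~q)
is always true.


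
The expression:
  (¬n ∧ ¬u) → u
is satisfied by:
  {n: True, u: True}
  {n: True, u: False}
  {u: True, n: False}


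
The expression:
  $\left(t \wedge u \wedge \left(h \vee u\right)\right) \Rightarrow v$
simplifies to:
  $v \vee \neg t \vee \neg u$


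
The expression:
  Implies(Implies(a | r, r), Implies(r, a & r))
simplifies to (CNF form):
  a | ~r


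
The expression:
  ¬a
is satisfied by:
  {a: False}


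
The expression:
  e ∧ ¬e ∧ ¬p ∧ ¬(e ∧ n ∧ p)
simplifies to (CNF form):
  False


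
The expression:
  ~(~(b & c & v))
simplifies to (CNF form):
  b & c & v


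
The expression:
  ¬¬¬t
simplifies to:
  ¬t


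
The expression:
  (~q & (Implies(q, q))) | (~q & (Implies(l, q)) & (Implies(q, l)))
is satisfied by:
  {q: False}


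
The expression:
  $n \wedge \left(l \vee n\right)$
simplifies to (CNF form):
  $n$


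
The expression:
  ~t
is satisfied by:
  {t: False}


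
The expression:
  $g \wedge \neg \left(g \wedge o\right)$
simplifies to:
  $g \wedge \neg o$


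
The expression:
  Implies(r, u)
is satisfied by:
  {u: True, r: False}
  {r: False, u: False}
  {r: True, u: True}


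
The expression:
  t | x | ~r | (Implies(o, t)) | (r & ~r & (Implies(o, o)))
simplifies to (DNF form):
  t | x | ~o | ~r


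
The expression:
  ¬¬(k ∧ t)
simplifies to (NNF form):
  k ∧ t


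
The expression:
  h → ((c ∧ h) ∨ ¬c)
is always true.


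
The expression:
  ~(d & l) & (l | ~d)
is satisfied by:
  {d: False}


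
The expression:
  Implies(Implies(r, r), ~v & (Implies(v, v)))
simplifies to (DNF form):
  ~v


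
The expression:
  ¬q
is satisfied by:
  {q: False}


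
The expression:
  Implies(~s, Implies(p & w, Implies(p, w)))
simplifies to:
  True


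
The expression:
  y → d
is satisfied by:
  {d: True, y: False}
  {y: False, d: False}
  {y: True, d: True}


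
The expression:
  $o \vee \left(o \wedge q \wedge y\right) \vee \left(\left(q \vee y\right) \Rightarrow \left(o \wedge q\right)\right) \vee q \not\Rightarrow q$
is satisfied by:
  {o: True, y: False, q: False}
  {o: True, q: True, y: False}
  {o: True, y: True, q: False}
  {o: True, q: True, y: True}
  {q: False, y: False, o: False}


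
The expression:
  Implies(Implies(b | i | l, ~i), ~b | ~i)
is always true.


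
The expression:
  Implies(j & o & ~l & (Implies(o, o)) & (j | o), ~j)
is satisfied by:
  {l: True, o: False, j: False}
  {o: False, j: False, l: False}
  {j: True, l: True, o: False}
  {j: True, o: False, l: False}
  {l: True, o: True, j: False}
  {o: True, l: False, j: False}
  {j: True, o: True, l: True}


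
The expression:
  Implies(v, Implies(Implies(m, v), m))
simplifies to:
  m | ~v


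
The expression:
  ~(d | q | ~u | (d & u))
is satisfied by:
  {u: True, q: False, d: False}


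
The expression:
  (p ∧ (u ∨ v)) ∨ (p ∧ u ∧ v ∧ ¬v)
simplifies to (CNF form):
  p ∧ (u ∨ v)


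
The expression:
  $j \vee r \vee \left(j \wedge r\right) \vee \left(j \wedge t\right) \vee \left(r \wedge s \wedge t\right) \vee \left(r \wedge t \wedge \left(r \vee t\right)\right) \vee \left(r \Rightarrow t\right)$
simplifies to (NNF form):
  $\text{True}$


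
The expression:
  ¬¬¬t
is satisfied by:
  {t: False}


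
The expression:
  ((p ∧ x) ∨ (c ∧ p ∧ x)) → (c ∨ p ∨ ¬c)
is always true.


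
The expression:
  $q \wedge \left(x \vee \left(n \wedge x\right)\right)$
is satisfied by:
  {x: True, q: True}


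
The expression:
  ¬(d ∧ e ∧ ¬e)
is always true.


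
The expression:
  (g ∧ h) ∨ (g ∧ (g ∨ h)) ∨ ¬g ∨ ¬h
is always true.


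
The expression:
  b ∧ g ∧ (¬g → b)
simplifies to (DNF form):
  b ∧ g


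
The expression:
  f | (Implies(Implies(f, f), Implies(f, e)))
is always true.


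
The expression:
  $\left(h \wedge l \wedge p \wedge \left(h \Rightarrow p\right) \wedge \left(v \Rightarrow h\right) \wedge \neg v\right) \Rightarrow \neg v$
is always true.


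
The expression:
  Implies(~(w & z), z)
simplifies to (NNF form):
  z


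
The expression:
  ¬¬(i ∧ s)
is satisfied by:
  {i: True, s: True}


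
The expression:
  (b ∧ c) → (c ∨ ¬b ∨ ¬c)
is always true.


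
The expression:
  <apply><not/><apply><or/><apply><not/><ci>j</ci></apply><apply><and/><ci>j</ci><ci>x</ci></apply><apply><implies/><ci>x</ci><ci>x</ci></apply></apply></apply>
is never true.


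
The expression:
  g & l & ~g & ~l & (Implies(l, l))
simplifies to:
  False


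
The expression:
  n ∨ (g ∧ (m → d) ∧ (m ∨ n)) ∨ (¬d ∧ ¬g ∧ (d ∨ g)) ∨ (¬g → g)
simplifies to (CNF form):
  g ∨ n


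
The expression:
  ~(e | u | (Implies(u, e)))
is never true.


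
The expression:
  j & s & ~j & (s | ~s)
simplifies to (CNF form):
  False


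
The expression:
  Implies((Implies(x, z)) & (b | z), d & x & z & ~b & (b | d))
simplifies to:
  (d | ~z) & (x | ~b) & (x | ~z) & (~b | ~z)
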